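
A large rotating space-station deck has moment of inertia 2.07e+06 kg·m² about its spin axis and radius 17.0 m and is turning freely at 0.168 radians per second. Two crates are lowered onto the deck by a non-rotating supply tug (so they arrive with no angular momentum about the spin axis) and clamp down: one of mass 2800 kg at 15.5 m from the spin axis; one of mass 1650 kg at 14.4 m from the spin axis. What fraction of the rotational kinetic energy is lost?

No external torque acts about the spin axis; L_before = L_after.
Added inertia Σmr² = (2800)(15.5)² + (1650)(14.4)² = 1.015e+06 kg·m²; I_f = 2.070e+06 + 1.015e+06 = 3.085e+06 kg·m².
ω_f = I_p ω_i / I_f = (2.070e+06)(0.168) / 3.085e+06 = 0.1127 rad/s.
KE_i = ½(2.070e+06)(0.1680 rad/s)² = 29210 J; KE_f = ½(3.085e+06)(0.1127)² = 19600 J.
Fraction lost = 0.3290.

fraction ≈ 0.329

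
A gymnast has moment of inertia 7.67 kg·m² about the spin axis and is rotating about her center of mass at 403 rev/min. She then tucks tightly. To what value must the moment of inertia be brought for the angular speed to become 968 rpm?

Angular momentum about the spin axis is conserved since the torque about it is zero.
I₂ = I₁ω₁ / ω₂ = (7.67)(403) / (968) = 3.193 kg·m².

I₂ ≈ 3.19 kg·m²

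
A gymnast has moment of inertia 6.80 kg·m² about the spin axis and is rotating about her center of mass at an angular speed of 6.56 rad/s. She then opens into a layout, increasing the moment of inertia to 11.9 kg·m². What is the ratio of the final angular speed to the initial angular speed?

No external torque acts about the spin axis, so angular momentum is conserved.
ω₂/ω₁ = I₁/I₂ = 6.800 / 11.90 = 0.5714.

ω₂/ω₁ ≈ 0.571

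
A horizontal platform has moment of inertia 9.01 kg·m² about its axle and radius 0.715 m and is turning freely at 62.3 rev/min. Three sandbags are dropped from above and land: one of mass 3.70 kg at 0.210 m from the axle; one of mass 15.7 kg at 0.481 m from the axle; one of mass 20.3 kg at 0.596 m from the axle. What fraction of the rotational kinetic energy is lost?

No external torque acts about the axle; L_before = L_after.
Added inertia Σmr² = (3.70)(0.210)² + (15.7)(0.481)² + (20.3)(0.596)² = 11.01 kg·m²; I_f = 9.010 + 11.01 = 20.02 kg·m².
ω_f = I_p ω_i / I_f = (9.010)(62.3) / 20.02 = 28.04 rpm.
KE_i = ½(9.010)(6.524 rad/s)² = 191.7 J; KE_f = ½(20.02)(2.937)² = 86.31 J.
Fraction lost = 0.5499.

fraction ≈ 0.550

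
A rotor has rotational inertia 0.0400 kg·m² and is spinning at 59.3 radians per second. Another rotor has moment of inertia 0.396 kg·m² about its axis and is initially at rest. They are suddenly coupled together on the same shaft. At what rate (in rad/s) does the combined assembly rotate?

No external torque acts about the common axis, so total angular momentum is conserved.
Taking A's sense as positive: L = (0.04000)(59.3) = 2.372 kg·m²·rad/s.
Combined I = 0.04000 + 0.3960 = 0.4360 kg·m².
ω_f = L / I = 2.372 / 0.4360 = 5.440 rad/s.

|ω_f| ≈ 5.44 rad/s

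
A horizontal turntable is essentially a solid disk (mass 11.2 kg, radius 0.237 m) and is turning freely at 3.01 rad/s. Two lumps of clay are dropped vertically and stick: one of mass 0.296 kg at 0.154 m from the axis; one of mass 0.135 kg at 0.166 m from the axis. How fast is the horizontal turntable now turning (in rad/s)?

The added mass arrives with no angular momentum about the axis, and any external torque about the axis is negligible, so the system's angular momentum is conserved.
I_p = ½(11.2)(0.237)² = 0.3145 kg·m².
Added inertia Σmr² = (0.296)(0.154)² + (0.135)(0.166)² = 0.01074 kg·m²; I_f = 0.3145 + 0.01074 = 0.3253 kg·m².
ω_f = I_p ω_i / I_f = (0.3145)(3.01) / 0.3253 = 2.911 rad/s.

ω_f ≈ 2.91 rad/s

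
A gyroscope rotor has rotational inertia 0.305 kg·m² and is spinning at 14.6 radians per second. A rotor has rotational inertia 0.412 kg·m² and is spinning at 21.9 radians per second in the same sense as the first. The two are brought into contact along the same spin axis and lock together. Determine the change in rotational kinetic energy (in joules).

ΔKE ≈ -4.67 J

The coupling torques are internal; angular momentum about the shared axis is conserved.
Taking A's sense as positive: L = (0.3050)(14.6) + (0.4120)(21.9) = 13.48 kg·m²·rad/s.
Combined I = 0.3050 + 0.4120 = 0.7170 kg·m².
ω_f = L / I = 13.48 / 0.7170 = 18.79 rad/s.
KE_i = ½ΣIω² = 131.3 J; KE_f = ½(0.7170)(18.79)² = 126.6 J.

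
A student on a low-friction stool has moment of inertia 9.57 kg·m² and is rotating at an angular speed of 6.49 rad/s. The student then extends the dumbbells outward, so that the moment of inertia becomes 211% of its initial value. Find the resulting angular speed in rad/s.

ω₂ ≈ 3.08 rad/s

No external torque acts about the spin axis, so angular momentum is conserved.
I₂ = 2.11 × 9.57 = 20.19 kg·m².
ω₂ = I₁ω₁ / I₂ = (9.570)(6.49 rad/s) / (20.19) = 3.076 rad/s.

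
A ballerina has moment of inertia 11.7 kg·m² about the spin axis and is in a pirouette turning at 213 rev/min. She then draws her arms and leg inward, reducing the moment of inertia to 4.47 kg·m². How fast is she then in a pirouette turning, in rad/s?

ω₂ ≈ 58.4 rad/s

Angular momentum about the spin axis is conserved since the torque about it is zero.
ω₂ = I₁ω₁ / I₂ = (11.70)(213 rpm) / (4.470) = 557.5 rpm = 58.38 rad/s.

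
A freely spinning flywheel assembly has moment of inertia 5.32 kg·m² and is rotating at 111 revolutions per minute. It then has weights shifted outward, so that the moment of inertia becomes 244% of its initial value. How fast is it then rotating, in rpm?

ω₂ ≈ 45.5 rpm

Angular momentum about the spin axis is conserved since the torque about it is zero.
I₂ = 2.44 × 5.32 = 12.98 kg·m².
ω₂ = I₁ω₁ / I₂ = (5.320)(111 rpm) / (12.98) = 45.49 rpm.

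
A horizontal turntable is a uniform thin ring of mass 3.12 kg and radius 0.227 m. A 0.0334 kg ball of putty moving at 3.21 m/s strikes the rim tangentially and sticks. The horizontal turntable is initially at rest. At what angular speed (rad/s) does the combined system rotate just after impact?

|ω_f| ≈ 0.150 rad/s

About the axle the impulsive forces during the collision are internal, so angular momentum about that axis is conserved.
I_p = (3.12)(0.227)² = 0.1608 kg·m². Taking the sense of the ball of putty's angular momentum as positive, L_{ball} = m v R = (0.0334)(3.21)(0.227) = 0.02434 kg·m²/s.
L_i = 0 + 0.02434 = 0.02434 kg·m²/s.
After sticking, I_f = I_p + m R² = 0.1608 + (0.0334)(0.227)² = 0.1625 kg·m².
ω_f = L_i / I_f = 0.02434 / 0.1625 = 0.1498 rad/s.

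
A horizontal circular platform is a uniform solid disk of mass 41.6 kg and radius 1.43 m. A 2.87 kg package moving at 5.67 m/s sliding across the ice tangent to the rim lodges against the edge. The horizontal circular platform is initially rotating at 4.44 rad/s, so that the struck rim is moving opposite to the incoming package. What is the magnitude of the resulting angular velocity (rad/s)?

The axle reaction passes through the central axle and exerts no torque about it; angular momentum about the central axle is conserved through the impact.
I_p = ½(41.6)(1.43)² = 42.53 kg·m². Taking the sense of the package's angular momentum as positive, L_{package} = m v R = (2.87)(5.67)(1.43) = 23.27 kg·m²/s.
L_i = −I_p ω_p + m v R = −(42.53)(4.44) + 23.27 = -165.6 kg·m²/s.
After sticking, I_f = I_p + m R² = 42.53 + (2.87)(1.43)² = 48.40 kg·m².
ω_f = L_i / I_f = -165.6 / 48.40 = -3.421 rad/s.

|ω_f| ≈ 3.42 rad/s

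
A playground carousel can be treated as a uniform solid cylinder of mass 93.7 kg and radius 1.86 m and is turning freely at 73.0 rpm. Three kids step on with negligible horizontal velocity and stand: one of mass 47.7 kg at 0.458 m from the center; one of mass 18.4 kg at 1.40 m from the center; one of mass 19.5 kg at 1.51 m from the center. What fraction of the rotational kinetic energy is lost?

fraction ≈ 0.358

No external torque acts about the center; L_before = L_after.
I_p = ½(93.7)(1.86)² = 162.1 kg·m².
Added inertia Σmr² = (47.7)(0.458)² + (18.4)(1.40)² + (19.5)(1.51)² = 90.53 kg·m²; I_f = 162.1 + 90.53 = 252.6 kg·m².
ω_f = I_p ω_i / I_f = (162.1)(73.0) / 252.6 = 46.84 rpm.
KE_i = ½(162.1)(7.645 rad/s)² = 4736 J; KE_f = ½(252.6)(4.905)² = 3039 J.
Fraction lost = 0.3584.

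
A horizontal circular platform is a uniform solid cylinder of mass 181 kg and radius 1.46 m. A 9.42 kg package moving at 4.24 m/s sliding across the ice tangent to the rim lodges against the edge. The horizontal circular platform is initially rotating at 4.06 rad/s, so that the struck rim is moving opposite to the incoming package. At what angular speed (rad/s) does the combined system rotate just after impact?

About the central axle the impulsive forces during the collision are internal, so angular momentum about that axis is conserved.
I_p = ½(181)(1.46)² = 192.9 kg·m². Taking the sense of the package's angular momentum as positive, L_{package} = m v R = (9.42)(4.24)(1.46) = 58.31 kg·m²/s.
L_i = −I_p ω_p + m v R = −(192.9)(4.06) + 58.31 = -724.9 kg·m²/s.
After sticking, I_f = I_p + m R² = 192.9 + (9.42)(1.46)² = 213.0 kg·m².
ω_f = L_i / I_f = -724.9 / 213.0 = -3.403 rad/s.

|ω_f| ≈ 3.40 rad/s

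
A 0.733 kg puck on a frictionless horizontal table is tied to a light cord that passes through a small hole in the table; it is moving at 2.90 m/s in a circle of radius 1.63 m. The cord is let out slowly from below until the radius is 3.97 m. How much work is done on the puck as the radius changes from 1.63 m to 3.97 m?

W ≈ -2.56 J

The only horizontal force on the mass is along the cord (radial), so it exerts no torque about the hole and angular momentum m v r is conserved.
v₂ = v₁ r₁ / r₂ = (2.90)(1.63) / (3.97) = 1.191 m/s.
W = ΔKE = ½m(v₂² − v₁²) = -2.563 J.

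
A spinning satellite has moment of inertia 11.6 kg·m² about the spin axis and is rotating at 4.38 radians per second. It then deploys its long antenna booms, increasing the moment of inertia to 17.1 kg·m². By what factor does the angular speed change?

ω₂/ω₁ ≈ 0.678

With no external torque about the axis, L is conserved: I₁ω₁ = I₂ω₂.
ω₂/ω₁ = I₁/I₂ = 11.60 / 17.10 = 0.6784.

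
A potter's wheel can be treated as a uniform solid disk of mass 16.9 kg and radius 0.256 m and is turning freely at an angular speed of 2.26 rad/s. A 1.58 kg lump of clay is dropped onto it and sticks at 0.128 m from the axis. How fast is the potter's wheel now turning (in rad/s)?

ω_f ≈ 2.16 rad/s

The added mass arrives with no angular momentum about the axis, and any external torque about the axis is negligible, so the system's angular momentum is conserved.
I_p = ½(16.9)(0.256)² = 0.5538 kg·m².
Added inertia Σmr² = (1.58)(0.128)² = 0.02589 kg·m²; I_f = 0.5538 + 0.02589 = 0.5797 kg·m².
ω_f = I_p ω_i / I_f = (0.5538)(2.26) / 0.5797 = 2.159 rad/s.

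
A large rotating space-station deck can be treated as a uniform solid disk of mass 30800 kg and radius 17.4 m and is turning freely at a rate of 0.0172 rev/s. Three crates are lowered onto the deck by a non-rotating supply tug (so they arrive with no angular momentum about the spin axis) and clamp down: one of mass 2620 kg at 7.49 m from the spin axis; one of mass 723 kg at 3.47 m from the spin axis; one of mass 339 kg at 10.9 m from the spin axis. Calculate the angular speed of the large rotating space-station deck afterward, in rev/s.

No external torque acts about the spin axis; L_before = L_after.
I_p = ½(30800)(17.4)² = 4.663e+06 kg·m².
Added inertia Σmr² = (2620)(7.49)² + (723)(3.47)² + (339)(10.9)² = 1.960e+05 kg·m²; I_f = 4.663e+06 + 1.960e+05 = 4.858e+06 kg·m².
ω_f = I_p ω_i / I_f = (4.663e+06)(0.0172) / 4.858e+06 = 0.01651 rev/s.

ω_f ≈ 0.0165 rev/s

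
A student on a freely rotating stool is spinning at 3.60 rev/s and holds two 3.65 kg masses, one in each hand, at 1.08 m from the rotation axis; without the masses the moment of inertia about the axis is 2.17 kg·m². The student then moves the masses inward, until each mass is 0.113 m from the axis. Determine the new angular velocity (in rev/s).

No external torque acts about the spin axis, so angular momentum is conserved.
I₁ = 2.17 + 2(3.65)(1.08)² = 10.68 kg·m²; I₂ = 2.17 + 2(3.65)(0.113)² = 2.263 kg·m².
ω₂ = I₁ω₁ / I₂ = (10.68)(3.60 rev/s) / (2.263) = 17.00 rev/s.

ω₂ ≈ 17.0 rev/s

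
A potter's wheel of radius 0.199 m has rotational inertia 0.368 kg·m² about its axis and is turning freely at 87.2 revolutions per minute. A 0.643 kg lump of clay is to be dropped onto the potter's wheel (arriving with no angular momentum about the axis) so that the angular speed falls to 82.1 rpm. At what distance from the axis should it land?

r ≈ 0.189 m

No external torque acts about the axis; L_before = L_after.
I_p ω_i = (I_p + m r²) ω_f ⇒ m r² = I_p(ω_i/ω_f − 1) = 0.3680(87.2/82.1 − 1) = 0.02286 kg·m².
r = √(0.02286/0.643) = 0.1886 m.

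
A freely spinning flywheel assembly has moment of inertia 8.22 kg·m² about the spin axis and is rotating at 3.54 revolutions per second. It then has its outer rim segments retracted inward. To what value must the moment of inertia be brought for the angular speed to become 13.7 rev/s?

No external torque acts about the spin axis, so angular momentum is conserved.
I₂ = I₁ω₁ / ω₂ = (8.22)(3.54) / (13.7) = 2.124 kg·m².

I₂ ≈ 2.12 kg·m²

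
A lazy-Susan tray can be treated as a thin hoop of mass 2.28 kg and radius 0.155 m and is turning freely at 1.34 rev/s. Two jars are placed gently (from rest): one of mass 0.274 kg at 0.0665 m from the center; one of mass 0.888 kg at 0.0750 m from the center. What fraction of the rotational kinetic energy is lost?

fraction ≈ 0.102

No external torque acts about the center; L_before = L_after.
I_p = (2.28)(0.155)² = 0.05478 kg·m².
Added inertia Σmr² = (0.274)(0.0665)² + (0.888)(0.0750)² = 0.006207 kg·m²; I_f = 0.05478 + 0.006207 = 0.06098 kg·m².
ω_f = I_p ω_i / I_f = (0.05478)(1.34) / 0.06098 = 1.204 rev/s.
KE_i = ½(0.05478)(8.419 rad/s)² = 1.942 J; KE_f = ½(0.06098)(7.563)² = 1.744 J.
Fraction lost = 0.1018.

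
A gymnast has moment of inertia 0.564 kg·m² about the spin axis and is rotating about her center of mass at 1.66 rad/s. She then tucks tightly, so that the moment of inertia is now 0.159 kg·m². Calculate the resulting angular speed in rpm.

ω₂ ≈ 56.2 rpm

No external torque acts about the spin axis, so angular momentum is conserved.
ω₂ = I₁ω₁ / I₂ = (0.5640)(1.66 rad/s) / (0.1590) = 5.888 rad/s = 56.23 rpm.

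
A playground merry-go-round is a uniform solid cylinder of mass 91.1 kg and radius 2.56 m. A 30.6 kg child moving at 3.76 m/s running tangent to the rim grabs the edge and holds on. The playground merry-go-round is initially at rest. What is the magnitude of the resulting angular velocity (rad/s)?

About the axle the impulsive forces during the collision are internal, so angular momentum about that axis is conserved.
I_p = ½(91.1)(2.56)² = 298.5 kg·m². Taking the sense of the child's angular momentum as positive, L_{child} = m v R = (30.6)(3.76)(2.56) = 294.5 kg·m²/s.
L_i = 0 + 294.5 = 294.5 kg·m²/s.
After sticking, I_f = I_p + m R² = 298.5 + (30.6)(2.56)² = 499.1 kg·m².
ω_f = L_i / I_f = 294.5 / 499.1 = 0.5902 rad/s.

|ω_f| ≈ 0.590 rad/s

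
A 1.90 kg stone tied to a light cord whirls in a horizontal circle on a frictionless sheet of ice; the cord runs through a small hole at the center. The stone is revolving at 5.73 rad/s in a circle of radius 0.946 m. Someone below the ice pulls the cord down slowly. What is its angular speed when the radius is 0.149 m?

ω₂ ≈ 231 rad/s

No torque about the axis ⇒ m r₁² ω₁ = m r₂² ω₂.
ω₂ = ω₁ (r₁/r₂)² = (5.73)(0.946/0.149)² = 231.0 rad/s.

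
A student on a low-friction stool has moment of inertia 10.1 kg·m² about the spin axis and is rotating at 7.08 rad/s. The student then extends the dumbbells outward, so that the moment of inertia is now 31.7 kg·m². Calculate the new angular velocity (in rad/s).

No external torque acts about the spin axis, so angular momentum is conserved.
ω₂ = I₁ω₁ / I₂ = (10.10)(7.08 rad/s) / (31.70) = 2.256 rad/s.

ω₂ ≈ 2.26 rad/s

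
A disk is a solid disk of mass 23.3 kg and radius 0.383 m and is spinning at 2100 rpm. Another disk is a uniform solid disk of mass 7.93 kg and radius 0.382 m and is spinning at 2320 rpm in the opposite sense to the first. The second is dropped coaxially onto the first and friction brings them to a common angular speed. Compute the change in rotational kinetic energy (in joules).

ΔKE ≈ -46300 J

The coupling torques are internal; angular momentum about the shared axis is conserved.
Moments of inertia: I_A = ½(23.3)(0.383)² = 1.709 kg·m²; I_B = ½(7.93)(0.382)² = 0.5786 kg·m².
Taking A's sense as positive: L = (1.709)(2100) − (0.5786)(2320) = 2246 kg·m²·rpm.
Combined I = 1.709 + 0.5786 = 2.288 kg·m².
ω_f = L / I = 2246 / 2.288 = 982.0 rpm.
KE_i = ½ΣIω² = 58400 J; KE_f = ½(2.288)(102.8)² = 12100 J.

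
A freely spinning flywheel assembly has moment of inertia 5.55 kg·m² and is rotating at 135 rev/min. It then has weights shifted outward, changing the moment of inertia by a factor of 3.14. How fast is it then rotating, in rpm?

ω₂ ≈ 43.0 rpm

With no external torque about the axis, L is conserved: I₁ω₁ = I₂ω₂.
I₂ = 3.14 × 5.55 = 17.43 kg·m².
ω₂ = I₁ω₁ / I₂ = (5.550)(135 rpm) / (17.43) = 42.99 rpm.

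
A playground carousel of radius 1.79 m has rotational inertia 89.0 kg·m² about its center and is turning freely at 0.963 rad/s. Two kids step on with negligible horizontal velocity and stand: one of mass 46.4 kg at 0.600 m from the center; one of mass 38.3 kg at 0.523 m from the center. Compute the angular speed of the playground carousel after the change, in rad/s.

The added mass arrives with no angular momentum about the center, and any external torque about the center is negligible, so the system's angular momentum is conserved.
Added inertia Σmr² = (46.4)(0.600)² + (38.3)(0.523)² = 27.18 kg·m²; I_f = 89.00 + 27.18 = 116.2 kg·m².
ω_f = I_p ω_i / I_f = (89.00)(0.963) / 116.2 = 0.7377 rad/s.

ω_f ≈ 0.738 rad/s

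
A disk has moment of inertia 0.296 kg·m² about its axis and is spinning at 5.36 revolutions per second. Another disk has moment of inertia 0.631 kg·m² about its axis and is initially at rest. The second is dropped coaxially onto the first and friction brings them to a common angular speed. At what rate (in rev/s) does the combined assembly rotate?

|ω_f| ≈ 1.71 rev/s

The coupling torques are internal; angular momentum about the shared axis is conserved.
Taking A's sense as positive: L = (0.2960)(5.36) = 1.587 kg·m²·rev/s.
Combined I = 0.2960 + 0.6310 = 0.9270 kg·m².
ω_f = L / I = 1.587 / 0.9270 = 1.711 rev/s.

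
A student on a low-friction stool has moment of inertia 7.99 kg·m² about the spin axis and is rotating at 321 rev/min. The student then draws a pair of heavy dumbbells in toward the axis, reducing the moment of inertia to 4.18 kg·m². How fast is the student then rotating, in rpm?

With no external torque about the axis, L is conserved: I₁ω₁ = I₂ω₂.
ω₂ = I₁ω₁ / I₂ = (7.990)(321 rpm) / (4.180) = 613.6 rpm.

ω₂ ≈ 614 rpm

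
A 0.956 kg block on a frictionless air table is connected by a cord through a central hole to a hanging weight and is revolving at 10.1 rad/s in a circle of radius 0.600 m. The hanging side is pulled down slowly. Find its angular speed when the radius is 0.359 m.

No torque about the axis ⇒ m r₁² ω₁ = m r₂² ω₂.
ω₂ = ω₁ (r₁/r₂)² = (10.1)(0.600/0.359)² = 28.21 rad/s.

ω₂ ≈ 28.2 rad/s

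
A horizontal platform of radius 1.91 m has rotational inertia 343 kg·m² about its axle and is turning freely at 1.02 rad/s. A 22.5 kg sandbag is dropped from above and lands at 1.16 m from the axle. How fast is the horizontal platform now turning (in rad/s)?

The added mass arrives with no angular momentum about the axle, and any external torque about the axle is negligible, so the system's angular momentum is conserved.
Added inertia Σmr² = (22.5)(1.16)² = 30.28 kg·m²; I_f = 343.0 + 30.28 = 373.3 kg·m².
ω_f = I_p ω_i / I_f = (343.0)(1.02) / 373.3 = 0.9373 rad/s.

ω_f ≈ 0.937 rad/s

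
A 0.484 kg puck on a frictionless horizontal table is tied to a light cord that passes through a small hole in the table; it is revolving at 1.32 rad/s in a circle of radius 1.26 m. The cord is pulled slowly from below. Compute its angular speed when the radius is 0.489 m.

No torque about the axis ⇒ m r₁² ω₁ = m r₂² ω₂.
ω₂ = ω₁ (r₁/r₂)² = (1.32)(1.26/0.489)² = 8.764 rad/s.

ω₂ ≈ 8.76 rad/s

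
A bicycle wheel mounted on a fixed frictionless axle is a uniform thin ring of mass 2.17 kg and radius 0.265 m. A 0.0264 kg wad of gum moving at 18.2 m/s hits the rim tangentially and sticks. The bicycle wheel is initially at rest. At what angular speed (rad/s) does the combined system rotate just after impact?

|ω_f| ≈ 0.826 rad/s

About the axle the impulsive forces during the collision are internal, so angular momentum about that axis is conserved.
I_p = (2.17)(0.265)² = 0.1524 kg·m². Taking the sense of the wad of gum's angular momentum as positive, L_{wad} = m v R = (0.0264)(18.2)(0.265) = 0.1273 kg·m²/s.
L_i = 0 + 0.1273 = 0.1273 kg·m²/s.
After sticking, I_f = I_p + m R² = 0.1524 + (0.0264)(0.265)² = 0.1542 kg·m².
ω_f = L_i / I_f = 0.1273 / 0.1542 = 0.8255 rad/s.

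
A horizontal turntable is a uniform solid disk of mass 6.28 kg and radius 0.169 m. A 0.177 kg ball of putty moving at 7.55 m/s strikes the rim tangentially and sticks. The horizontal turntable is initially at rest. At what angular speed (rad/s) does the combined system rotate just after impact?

The axle reaction passes through the axle and exerts no torque about it; angular momentum about the axle is conserved through the impact.
I_p = ½(6.28)(0.169)² = 0.08968 kg·m². Taking the sense of the ball of putty's angular momentum as positive, L_{ball} = m v R = (0.177)(7.55)(0.169) = 0.2258 kg·m²/s.
L_i = 0 + 0.2258 = 0.2258 kg·m²/s.
After sticking, I_f = I_p + m R² = 0.08968 + (0.177)(0.169)² = 0.09474 kg·m².
ω_f = L_i / I_f = 0.2258 / 0.09474 = 2.384 rad/s.

|ω_f| ≈ 2.38 rad/s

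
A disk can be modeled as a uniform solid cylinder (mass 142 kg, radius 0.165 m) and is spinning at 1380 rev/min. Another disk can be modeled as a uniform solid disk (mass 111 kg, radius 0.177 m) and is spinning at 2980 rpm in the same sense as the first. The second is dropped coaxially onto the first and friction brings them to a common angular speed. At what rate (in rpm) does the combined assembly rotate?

No external torque acts about the common axis, so total angular momentum is conserved.
Moments of inertia: I_A = ½(142)(0.165)² = 1.933 kg·m²; I_B = ½(111)(0.177)² = 1.739 kg·m².
Taking A's sense as positive: L = (1.933)(1380) + (1.739)(2980) = 7849 kg·m²·rpm.
Combined I = 1.933 + 1.739 = 3.672 kg·m².
ω_f = L / I = 7849 / 3.672 = 2138 rpm.

|ω_f| ≈ 2140 rpm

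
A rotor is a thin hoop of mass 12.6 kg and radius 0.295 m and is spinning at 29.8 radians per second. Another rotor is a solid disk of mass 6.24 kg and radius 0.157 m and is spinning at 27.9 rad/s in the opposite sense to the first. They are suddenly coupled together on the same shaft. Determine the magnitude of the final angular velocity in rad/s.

No external torque acts about the common axis, so total angular momentum is conserved.
Moments of inertia: I_A = (12.6)(0.295)² = 1.097 kg·m²; I_B = ½(6.24)(0.157)² = 0.07690 kg·m².
Taking A's sense as positive: L = (1.097)(29.8) − (0.07690)(27.9) = 30.53 kg·m²·rad/s.
Combined I = 1.097 + 0.07690 = 1.173 kg·m².
ω_f = L / I = 30.53 / 1.173 = 26.02 rad/s.

|ω_f| ≈ 26.0 rad/s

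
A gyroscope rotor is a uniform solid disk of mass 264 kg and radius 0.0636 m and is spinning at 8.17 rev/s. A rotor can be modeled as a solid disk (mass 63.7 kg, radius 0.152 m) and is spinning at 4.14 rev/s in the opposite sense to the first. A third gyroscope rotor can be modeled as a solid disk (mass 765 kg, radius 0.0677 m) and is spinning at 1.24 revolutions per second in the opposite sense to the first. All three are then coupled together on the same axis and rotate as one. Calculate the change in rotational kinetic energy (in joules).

No external torque acts about the common axis, so total angular momentum is conserved.
Moments of inertia: I_A = ½(264)(0.0636)² = 0.5339 kg·m²; I_B = ½(63.7)(0.152)² = 0.7359 kg·m²; I_C = ½(765)(0.0677)² = 1.753 kg·m².
Taking A's sense as positive: L = (0.5339)(8.17) − (0.7359)(4.14) − (1.753)(1.24) = -0.8581 kg·m²·rev/s.
Combined I = 0.5339 + 0.7359 + 1.753 = 3.023 kg·m².
ω_f = L / I = -0.8581 / 3.023 = -0.2839 rev/s.
KE_i = ½ΣIω² = 1006 J; KE_f = ½(3.023)(1.784)² = 4.808 J.

ΔKE ≈ -1000 J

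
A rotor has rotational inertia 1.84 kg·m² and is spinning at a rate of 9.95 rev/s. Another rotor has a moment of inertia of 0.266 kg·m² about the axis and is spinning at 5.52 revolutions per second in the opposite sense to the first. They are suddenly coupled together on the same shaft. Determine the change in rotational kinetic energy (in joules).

ΔKE ≈ -1100 J

No external torque acts about the common axis, so total angular momentum is conserved.
Taking A's sense as positive: L = (1.840)(9.95) − (0.2660)(5.52) = 16.84 kg·m²·rev/s.
Combined I = 1.840 + 0.2660 = 2.106 kg·m².
ω_f = L / I = 16.84 / 2.106 = 7.996 rev/s.
KE_i = ½ΣIω² = 3756 J; KE_f = ½(2.106)(50.24)² = 2658 J.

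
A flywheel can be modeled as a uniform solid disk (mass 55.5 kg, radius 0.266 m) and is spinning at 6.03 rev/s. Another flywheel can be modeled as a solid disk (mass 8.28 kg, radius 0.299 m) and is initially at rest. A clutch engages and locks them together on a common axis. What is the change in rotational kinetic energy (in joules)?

ΔKE ≈ -224 J

The coupling torques are internal; angular momentum about the shared axis is conserved.
Moments of inertia: I_A = ½(55.5)(0.266)² = 1.963 kg·m²; I_B = ½(8.28)(0.299)² = 0.3701 kg·m².
Taking A's sense as positive: L = (1.963)(6.03) = 11.84 kg·m²·rev/s.
Combined I = 1.963 + 0.3701 = 2.334 kg·m².
ω_f = L / I = 11.84 / 2.334 = 5.074 rev/s.
KE_i = ½ΣIω² = 1409 J; KE_f = ½(2.334)(31.88)² = 1186 J.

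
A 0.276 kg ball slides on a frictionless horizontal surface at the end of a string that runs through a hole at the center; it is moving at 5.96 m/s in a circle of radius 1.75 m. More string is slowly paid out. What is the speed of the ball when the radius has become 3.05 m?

Central (radial) force ⇒ zero torque about the center ⇒ m v r is constant.
v₂ = v₁ r₁ / r₂ = (5.96)(1.75) / (3.05) = 3.420 m/s.

v₂ ≈ 3.42 m/s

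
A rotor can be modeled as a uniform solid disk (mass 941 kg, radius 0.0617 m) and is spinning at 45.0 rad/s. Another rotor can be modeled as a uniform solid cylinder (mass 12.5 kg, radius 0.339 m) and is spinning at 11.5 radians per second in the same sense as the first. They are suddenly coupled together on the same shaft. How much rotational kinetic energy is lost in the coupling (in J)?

ΔKE lost ≈ 288 J

The coupling torques are internal; angular momentum about the shared axis is conserved.
Moments of inertia: I_A = ½(941)(0.0617)² = 1.791 kg·m²; I_B = ½(12.5)(0.339)² = 0.7183 kg·m².
Taking A's sense as positive: L = (1.791)(45.0) + (0.7183)(11.5) = 88.86 kg·m²·rad/s.
Combined I = 1.791 + 0.7183 = 2.509 kg·m².
ω_f = L / I = 88.86 / 2.509 = 35.41 rad/s.
KE_i = ½ΣIω² = 1861 J; KE_f = ½(2.509)(35.41)² = 1573 J.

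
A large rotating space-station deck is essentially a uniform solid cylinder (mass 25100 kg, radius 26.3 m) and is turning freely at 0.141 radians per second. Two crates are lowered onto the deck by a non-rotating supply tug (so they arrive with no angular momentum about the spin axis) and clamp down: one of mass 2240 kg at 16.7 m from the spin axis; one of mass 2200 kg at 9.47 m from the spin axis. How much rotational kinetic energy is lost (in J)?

energy lost ≈ 7460 J

The added mass arrives with no angular momentum about the spin axis, and any external torque about the spin axis is negligible, so the system's angular momentum is conserved.
I_p = ½(25100)(26.3)² = 8.681e+06 kg·m².
Added inertia Σmr² = (2240)(16.7)² + (2200)(9.47)² = 8.220e+05 kg·m²; I_f = 8.681e+06 + 8.220e+05 = 9.503e+06 kg·m².
ω_f = I_p ω_i / I_f = (8.681e+06)(0.141) / 9.503e+06 = 0.1288 rad/s.
KE_i = ½(8.681e+06)(0.1410 rad/s)² = 86290 J; KE_f = ½(9.503e+06)(0.1288)² = 78830 J.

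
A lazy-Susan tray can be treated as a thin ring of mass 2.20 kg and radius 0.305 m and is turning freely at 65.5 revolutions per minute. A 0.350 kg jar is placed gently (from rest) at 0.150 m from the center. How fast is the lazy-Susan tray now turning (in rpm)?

The added mass arrives with no angular momentum about the center, and any external torque about the center is negligible, so the system's angular momentum is conserved.
I_p = (2.20)(0.305)² = 0.2047 kg·m².
Added inertia Σmr² = (0.350)(0.150)² = 0.007875 kg·m²; I_f = 0.2047 + 0.007875 = 0.2125 kg·m².
ω_f = I_p ω_i / I_f = (0.2047)(65.5) / 0.2125 = 63.07 rpm.

ω_f ≈ 63.1 rpm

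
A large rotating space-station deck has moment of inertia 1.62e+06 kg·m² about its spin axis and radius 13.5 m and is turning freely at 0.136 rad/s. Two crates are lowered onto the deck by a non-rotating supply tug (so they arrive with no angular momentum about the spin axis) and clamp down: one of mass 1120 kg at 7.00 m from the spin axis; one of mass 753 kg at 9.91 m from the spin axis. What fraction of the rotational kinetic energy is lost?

The added mass arrives with no angular momentum about the spin axis, and any external torque about the spin axis is negligible, so the system's angular momentum is conserved.
Added inertia Σmr² = (1120)(7.00)² + (753)(9.91)² = 1.288e+05 kg·m²; I_f = 1.620e+06 + 1.288e+05 = 1.749e+06 kg·m².
ω_f = I_p ω_i / I_f = (1.620e+06)(0.136) / 1.749e+06 = 0.1260 rad/s.
KE_i = ½(1.620e+06)(0.1360 rad/s)² = 14980 J; KE_f = ½(1.749e+06)(0.1260)² = 13880 J.
Fraction lost = 0.07367.

fraction ≈ 0.0737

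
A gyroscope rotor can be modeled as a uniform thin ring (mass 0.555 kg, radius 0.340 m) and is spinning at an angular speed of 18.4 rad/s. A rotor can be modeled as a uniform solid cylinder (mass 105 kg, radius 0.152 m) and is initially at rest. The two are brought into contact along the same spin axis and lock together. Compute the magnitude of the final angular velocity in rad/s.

|ω_f| ≈ 0.924 rad/s

No external torque acts about the common axis, so total angular momentum is conserved.
Moments of inertia: I_A = (0.555)(0.340)² = 0.06416 kg·m²; I_B = ½(105)(0.152)² = 1.213 kg·m².
Taking A's sense as positive: L = (0.06416)(18.4) = 1.181 kg·m²·rad/s.
Combined I = 0.06416 + 1.213 = 1.277 kg·m².
ω_f = L / I = 1.181 / 1.277 = 0.9244 rad/s.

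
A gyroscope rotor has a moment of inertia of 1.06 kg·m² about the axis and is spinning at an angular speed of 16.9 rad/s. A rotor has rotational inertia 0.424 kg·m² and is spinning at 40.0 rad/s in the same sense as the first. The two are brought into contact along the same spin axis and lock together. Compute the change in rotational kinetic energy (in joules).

ΔKE ≈ -80.8 J

The coupling torques are internal; angular momentum about the shared axis is conserved.
Taking A's sense as positive: L = (1.060)(16.9) + (0.4240)(40.0) = 34.87 kg·m²·rad/s.
Combined I = 1.060 + 0.4240 = 1.484 kg·m².
ω_f = L / I = 34.87 / 1.484 = 23.50 rad/s.
KE_i = ½ΣIω² = 490.6 J; KE_f = ½(1.484)(23.50)² = 409.8 J.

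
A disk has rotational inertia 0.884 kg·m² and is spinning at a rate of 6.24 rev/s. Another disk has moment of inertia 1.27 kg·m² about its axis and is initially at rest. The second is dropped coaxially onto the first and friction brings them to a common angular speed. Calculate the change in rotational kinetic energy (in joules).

The coupling torques are internal; angular momentum about the shared axis is conserved.
Taking A's sense as positive: L = (0.8840)(6.24) = 5.516 kg·m²·rev/s.
Combined I = 0.8840 + 1.270 = 2.154 kg·m².
ω_f = L / I = 5.516 / 2.154 = 2.561 rev/s.
KE_i = ½ΣIω² = 679.4 J; KE_f = ½(2.154)(16.09)² = 278.8 J.

ΔKE ≈ -401 J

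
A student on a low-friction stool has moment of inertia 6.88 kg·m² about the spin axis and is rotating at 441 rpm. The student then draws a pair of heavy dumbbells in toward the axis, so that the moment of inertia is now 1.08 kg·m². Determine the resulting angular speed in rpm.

ω₂ ≈ 2810 rpm

No external torque acts about the spin axis, so angular momentum is conserved.
ω₂ = I₁ω₁ / I₂ = (6.880)(441 rpm) / (1.080) = 2809 rpm.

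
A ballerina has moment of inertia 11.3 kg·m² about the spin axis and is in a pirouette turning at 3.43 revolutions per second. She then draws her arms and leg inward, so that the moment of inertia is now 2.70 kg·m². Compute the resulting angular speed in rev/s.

Angular momentum about the spin axis is conserved since the torque about it is zero.
ω₂ = I₁ω₁ / I₂ = (11.30)(3.43 rev/s) / (2.700) = 14.36 rev/s.

ω₂ ≈ 14.4 rev/s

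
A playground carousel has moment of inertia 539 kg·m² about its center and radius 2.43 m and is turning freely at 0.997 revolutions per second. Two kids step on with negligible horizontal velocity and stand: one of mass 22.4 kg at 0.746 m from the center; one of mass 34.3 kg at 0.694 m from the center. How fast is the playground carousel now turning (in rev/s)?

ω_f ≈ 0.946 rev/s

No external torque acts about the center; L_before = L_after.
Added inertia Σmr² = (22.4)(0.746)² + (34.3)(0.694)² = 28.99 kg·m²; I_f = 539.0 + 28.99 = 568.0 kg·m².
ω_f = I_p ω_i / I_f = (539.0)(0.997) / 568.0 = 0.9461 rev/s.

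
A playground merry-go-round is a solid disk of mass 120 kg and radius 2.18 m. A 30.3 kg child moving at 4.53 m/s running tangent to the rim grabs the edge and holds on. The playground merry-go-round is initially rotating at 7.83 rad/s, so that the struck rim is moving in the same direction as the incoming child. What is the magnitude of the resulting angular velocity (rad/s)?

|ω_f| ≈ 5.90 rad/s

About the axle the impulsive forces during the collision are internal, so angular momentum about that axis is conserved.
I_p = ½(120)(2.18)² = 285.1 kg·m². Taking the sense of the child's angular momentum as positive, L_{child} = m v R = (30.3)(4.53)(2.18) = 299.2 kg·m²/s.
L_i = +I_p ω_p + m v R = +(285.1)(7.83) + 299.2 = 2532 kg·m²/s.
After sticking, I_f = I_p + m R² = 285.1 + (30.3)(2.18)² = 429.1 kg·m².
ω_f = L_i / I_f = 2532 / 429.1 = 5.900 rad/s.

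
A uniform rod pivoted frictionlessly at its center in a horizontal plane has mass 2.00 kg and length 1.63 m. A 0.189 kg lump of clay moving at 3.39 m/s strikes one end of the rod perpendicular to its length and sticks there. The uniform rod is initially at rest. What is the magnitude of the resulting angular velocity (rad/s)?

|ω_f| ≈ 0.919 rad/s

About the pivot the impulsive forces during the collision are internal, so angular momentum about that axis is conserved.
I_p = (1/12)(2.00)(1.63)² = 0.4428 kg·m². Taking the sense of the lump of clay's angular momentum as positive, L_{lump} = m v R = (0.189)(3.39)(1.63/2) = 0.5222 kg·m²/s.
L_i = 0 + 0.5222 = 0.5222 kg·m²/s.
After sticking, I_f = I_p + m R² = 0.4428 + (0.189)(1.63/2)² = 0.5684 kg·m².
ω_f = L_i / I_f = 0.5222 / 0.5684 = 0.9188 rad/s.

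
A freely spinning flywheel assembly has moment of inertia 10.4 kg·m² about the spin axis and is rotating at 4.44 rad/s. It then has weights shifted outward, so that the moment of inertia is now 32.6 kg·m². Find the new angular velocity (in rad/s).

ω₂ ≈ 1.42 rad/s

Angular momentum about the spin axis is conserved since the torque about it is zero.
ω₂ = I₁ω₁ / I₂ = (10.40)(4.44 rad/s) / (32.60) = 1.416 rad/s.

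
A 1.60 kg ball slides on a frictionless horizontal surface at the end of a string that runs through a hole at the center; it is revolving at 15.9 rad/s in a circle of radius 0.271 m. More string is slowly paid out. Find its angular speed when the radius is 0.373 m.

The constraining force is radial, so m r² ω about the center is conserved.
ω₂ = ω₁ (r₁/r₂)² = (15.9)(0.271/0.373)² = 8.393 rad/s.

ω₂ ≈ 8.39 rad/s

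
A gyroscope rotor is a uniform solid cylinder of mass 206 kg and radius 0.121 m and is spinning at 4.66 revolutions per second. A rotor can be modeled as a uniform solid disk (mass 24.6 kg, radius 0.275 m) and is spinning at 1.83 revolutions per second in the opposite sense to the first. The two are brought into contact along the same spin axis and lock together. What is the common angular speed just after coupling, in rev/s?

The coupling torques are internal; angular momentum about the shared axis is conserved.
Moments of inertia: I_A = ½(206)(0.121)² = 1.508 kg·m²; I_B = ½(24.6)(0.275)² = 0.9302 kg·m².
Taking A's sense as positive: L = (1.508)(4.66) − (0.9302)(1.83) = 5.325 kg·m²·rev/s.
Combined I = 1.508 + 0.9302 = 2.438 kg·m².
ω_f = L / I = 5.325 / 2.438 = 2.184 rev/s.

|ω_f| ≈ 2.18 rev/s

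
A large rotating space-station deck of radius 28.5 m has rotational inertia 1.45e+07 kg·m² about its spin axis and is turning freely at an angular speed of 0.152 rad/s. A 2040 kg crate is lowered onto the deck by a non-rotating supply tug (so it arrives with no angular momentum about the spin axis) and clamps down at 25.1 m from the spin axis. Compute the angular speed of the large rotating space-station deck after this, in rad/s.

ω_f ≈ 0.140 rad/s

No external torque acts about the spin axis; L_before = L_after.
Added inertia Σmr² = (2040)(25.1)² = 1.285e+06 kg·m²; I_f = 1.450e+07 + 1.285e+06 = 1.579e+07 kg·m².
ω_f = I_p ω_i / I_f = (1.450e+07)(0.152) / 1.579e+07 = 0.1396 rad/s.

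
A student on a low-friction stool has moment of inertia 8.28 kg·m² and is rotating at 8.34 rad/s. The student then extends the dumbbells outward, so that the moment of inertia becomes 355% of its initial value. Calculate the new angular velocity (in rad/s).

ω₂ ≈ 2.35 rad/s

No external torque acts about the spin axis, so angular momentum is conserved.
I₂ = 3.55 × 8.28 = 29.39 kg·m².
ω₂ = I₁ω₁ / I₂ = (8.280)(8.34 rad/s) / (29.39) = 2.349 rad/s.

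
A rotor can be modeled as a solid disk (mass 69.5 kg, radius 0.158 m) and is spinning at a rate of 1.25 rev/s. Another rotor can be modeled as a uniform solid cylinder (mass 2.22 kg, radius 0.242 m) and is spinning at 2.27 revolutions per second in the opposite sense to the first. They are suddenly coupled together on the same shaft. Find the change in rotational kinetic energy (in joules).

ΔKE ≈ -14.8 J

The coupling torques are internal; angular momentum about the shared axis is conserved.
Moments of inertia: I_A = ½(69.5)(0.158)² = 0.8675 kg·m²; I_B = ½(2.22)(0.242)² = 0.06501 kg·m².
Taking A's sense as positive: L = (0.8675)(1.25) − (0.06501)(2.27) = 0.9368 kg·m²·rev/s.
Combined I = 0.8675 + 0.06501 = 0.9325 kg·m².
ω_f = L / I = 0.9368 / 0.9325 = 1.005 rev/s.
KE_i = ½ΣIω² = 33.37 J; KE_f = ½(0.9325)(6.312)² = 18.58 J.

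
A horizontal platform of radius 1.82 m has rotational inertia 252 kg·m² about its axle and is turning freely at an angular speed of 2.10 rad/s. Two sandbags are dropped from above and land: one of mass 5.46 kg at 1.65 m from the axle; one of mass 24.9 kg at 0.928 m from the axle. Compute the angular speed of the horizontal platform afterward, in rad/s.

The added mass arrives with no angular momentum about the axle, and any external torque about the axle is negligible, so the system's angular momentum is conserved.
Added inertia Σmr² = (5.46)(1.65)² + (24.9)(0.928)² = 36.31 kg·m²; I_f = 252.0 + 36.31 = 288.3 kg·m².
ω_f = I_p ω_i / I_f = (252.0)(2.10) / 288.3 = 1.836 rad/s.

ω_f ≈ 1.84 rad/s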